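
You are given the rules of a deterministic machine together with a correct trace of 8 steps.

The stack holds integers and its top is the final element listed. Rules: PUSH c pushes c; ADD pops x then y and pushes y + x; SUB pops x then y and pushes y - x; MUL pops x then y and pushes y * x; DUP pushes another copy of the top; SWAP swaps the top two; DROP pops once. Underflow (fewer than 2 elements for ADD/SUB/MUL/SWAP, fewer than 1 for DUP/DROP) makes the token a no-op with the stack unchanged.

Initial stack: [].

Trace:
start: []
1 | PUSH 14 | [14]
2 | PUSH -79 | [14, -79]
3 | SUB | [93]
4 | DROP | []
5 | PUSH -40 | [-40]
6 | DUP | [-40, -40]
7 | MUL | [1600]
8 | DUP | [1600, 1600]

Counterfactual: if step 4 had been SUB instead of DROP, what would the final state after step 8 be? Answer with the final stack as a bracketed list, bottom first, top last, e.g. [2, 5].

[93, 1600, 1600]

(re-executing from step 4 with the substitution; state before step 4: [93])
4 | SUB | [93]
5 | PUSH -40 | [93, -40]
6 | DUP | [93, -40, -40]
7 | MUL | [93, 1600]
8 | DUP | [93, 1600, 1600]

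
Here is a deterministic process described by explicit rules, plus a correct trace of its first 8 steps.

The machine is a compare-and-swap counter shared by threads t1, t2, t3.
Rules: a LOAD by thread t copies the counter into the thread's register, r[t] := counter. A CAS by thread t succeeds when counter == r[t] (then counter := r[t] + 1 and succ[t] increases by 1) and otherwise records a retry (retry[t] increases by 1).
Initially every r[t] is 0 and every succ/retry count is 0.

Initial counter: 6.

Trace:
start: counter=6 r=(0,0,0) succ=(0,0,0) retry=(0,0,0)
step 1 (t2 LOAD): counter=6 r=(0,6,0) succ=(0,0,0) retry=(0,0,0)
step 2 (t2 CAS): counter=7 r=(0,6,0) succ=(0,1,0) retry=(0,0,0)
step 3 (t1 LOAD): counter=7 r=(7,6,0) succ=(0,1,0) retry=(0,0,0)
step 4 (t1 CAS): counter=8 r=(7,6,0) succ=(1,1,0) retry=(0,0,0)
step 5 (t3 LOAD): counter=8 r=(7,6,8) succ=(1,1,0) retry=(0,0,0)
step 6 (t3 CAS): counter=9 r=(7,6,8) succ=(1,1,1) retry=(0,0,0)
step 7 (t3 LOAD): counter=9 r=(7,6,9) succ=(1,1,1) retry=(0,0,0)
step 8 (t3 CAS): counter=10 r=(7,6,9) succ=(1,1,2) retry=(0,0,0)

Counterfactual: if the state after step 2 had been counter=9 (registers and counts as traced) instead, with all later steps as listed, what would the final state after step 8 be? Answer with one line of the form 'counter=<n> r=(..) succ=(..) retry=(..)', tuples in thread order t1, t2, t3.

state after step 2 := counter=9 r=(0,6,0) succ=(0,1,0) retry=(0,0,0)
step 3 (t1 LOAD): counter=9 r=(9,6,0) succ=(0,1,0) retry=(0,0,0)
step 4 (t1 CAS): counter=10 r=(9,6,0) succ=(1,1,0) retry=(0,0,0)
step 5 (t3 LOAD): counter=10 r=(9,6,10) succ=(1,1,0) retry=(0,0,0)
step 6 (t3 CAS): counter=11 r=(9,6,10) succ=(1,1,1) retry=(0,0,0)
step 7 (t3 LOAD): counter=11 r=(9,6,11) succ=(1,1,1) retry=(0,0,0)
step 8 (t3 CAS): counter=12 r=(9,6,11) succ=(1,1,2) retry=(0,0,0)

counter=12 r=(9,6,11) succ=(1,1,2) retry=(0,0,0)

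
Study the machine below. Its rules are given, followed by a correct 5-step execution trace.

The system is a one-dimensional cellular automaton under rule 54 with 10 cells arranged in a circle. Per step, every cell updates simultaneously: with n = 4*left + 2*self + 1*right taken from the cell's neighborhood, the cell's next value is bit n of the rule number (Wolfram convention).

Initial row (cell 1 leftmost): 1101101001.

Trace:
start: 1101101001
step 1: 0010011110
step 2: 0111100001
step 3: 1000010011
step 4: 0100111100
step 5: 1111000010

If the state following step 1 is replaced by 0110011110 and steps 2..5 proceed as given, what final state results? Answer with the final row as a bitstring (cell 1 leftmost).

state after step 1 := 0110011110
step 2: 1001100001
step 3: 0110010010
step 4: 1001111111
step 5: 0110000000

0110000000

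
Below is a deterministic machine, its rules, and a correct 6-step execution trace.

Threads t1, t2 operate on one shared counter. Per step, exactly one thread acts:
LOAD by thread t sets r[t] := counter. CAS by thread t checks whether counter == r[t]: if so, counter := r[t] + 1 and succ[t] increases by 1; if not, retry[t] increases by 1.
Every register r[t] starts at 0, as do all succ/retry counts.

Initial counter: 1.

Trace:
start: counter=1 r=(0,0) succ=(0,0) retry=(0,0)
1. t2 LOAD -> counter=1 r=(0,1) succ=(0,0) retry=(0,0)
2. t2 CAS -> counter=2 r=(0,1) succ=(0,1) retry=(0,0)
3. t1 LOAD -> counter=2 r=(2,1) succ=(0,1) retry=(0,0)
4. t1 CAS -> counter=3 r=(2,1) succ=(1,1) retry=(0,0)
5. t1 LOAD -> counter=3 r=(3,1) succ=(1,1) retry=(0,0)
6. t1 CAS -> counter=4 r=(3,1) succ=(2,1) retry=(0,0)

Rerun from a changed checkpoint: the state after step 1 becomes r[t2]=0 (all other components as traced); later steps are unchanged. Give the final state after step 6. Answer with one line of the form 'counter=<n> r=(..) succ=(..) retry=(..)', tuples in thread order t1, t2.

counter=3 r=(2,0) succ=(2,0) retry=(0,1)

state after step 1 := counter=1 r=(0,0) succ=(0,0) retry=(0,0)
2. t2 CAS -> counter=1 r=(0,0) succ=(0,0) retry=(0,1)
3. t1 LOAD -> counter=1 r=(1,0) succ=(0,0) retry=(0,1)
4. t1 CAS -> counter=2 r=(1,0) succ=(1,0) retry=(0,1)
5. t1 LOAD -> counter=2 r=(2,0) succ=(1,0) retry=(0,1)
6. t1 CAS -> counter=3 r=(2,0) succ=(2,0) retry=(0,1)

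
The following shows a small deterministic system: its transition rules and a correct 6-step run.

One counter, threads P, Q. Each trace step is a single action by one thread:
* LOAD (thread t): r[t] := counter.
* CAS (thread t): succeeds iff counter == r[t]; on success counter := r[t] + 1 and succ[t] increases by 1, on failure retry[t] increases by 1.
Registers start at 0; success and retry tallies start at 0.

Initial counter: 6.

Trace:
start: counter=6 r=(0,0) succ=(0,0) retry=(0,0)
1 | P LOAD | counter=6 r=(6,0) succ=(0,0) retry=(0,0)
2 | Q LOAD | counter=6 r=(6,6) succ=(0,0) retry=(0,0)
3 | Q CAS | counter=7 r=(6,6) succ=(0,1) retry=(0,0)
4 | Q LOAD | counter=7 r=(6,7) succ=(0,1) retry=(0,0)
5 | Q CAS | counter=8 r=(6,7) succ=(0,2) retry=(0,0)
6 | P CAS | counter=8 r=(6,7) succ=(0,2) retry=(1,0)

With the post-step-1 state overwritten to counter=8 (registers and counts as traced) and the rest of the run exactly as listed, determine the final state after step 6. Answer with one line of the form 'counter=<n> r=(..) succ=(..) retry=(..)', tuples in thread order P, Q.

counter=10 r=(6,9) succ=(0,2) retry=(1,0)

state after step 1 := counter=8 r=(6,0) succ=(0,0) retry=(0,0)
2 | Q LOAD | counter=8 r=(6,8) succ=(0,0) retry=(0,0)
3 | Q CAS | counter=9 r=(6,8) succ=(0,1) retry=(0,0)
4 | Q LOAD | counter=9 r=(6,9) succ=(0,1) retry=(0,0)
5 | Q CAS | counter=10 r=(6,9) succ=(0,2) retry=(0,0)
6 | P CAS | counter=10 r=(6,9) succ=(0,2) retry=(1,0)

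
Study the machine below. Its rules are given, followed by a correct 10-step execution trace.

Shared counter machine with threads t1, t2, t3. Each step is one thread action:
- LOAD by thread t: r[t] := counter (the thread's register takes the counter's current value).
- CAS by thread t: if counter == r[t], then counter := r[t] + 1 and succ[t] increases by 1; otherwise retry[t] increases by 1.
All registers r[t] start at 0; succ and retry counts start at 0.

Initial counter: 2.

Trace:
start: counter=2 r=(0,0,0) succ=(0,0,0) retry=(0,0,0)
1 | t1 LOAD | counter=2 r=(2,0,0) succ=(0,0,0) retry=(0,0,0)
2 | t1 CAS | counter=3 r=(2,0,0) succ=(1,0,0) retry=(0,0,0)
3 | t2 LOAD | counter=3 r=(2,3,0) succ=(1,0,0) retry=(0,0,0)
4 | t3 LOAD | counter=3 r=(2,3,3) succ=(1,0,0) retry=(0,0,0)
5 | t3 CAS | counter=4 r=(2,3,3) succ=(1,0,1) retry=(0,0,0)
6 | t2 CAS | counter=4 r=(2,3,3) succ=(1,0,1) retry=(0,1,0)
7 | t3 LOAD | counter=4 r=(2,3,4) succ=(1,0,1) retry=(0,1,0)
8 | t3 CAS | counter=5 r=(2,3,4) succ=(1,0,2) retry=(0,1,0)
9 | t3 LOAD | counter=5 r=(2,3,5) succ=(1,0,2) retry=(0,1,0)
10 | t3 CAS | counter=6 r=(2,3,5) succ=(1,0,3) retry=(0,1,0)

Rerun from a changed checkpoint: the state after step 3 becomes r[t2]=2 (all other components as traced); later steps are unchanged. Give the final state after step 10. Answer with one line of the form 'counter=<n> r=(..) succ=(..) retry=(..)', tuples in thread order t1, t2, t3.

state after step 3 := counter=3 r=(2,2,0) succ=(1,0,0) retry=(0,0,0)
4 | t3 LOAD | counter=3 r=(2,2,3) succ=(1,0,0) retry=(0,0,0)
5 | t3 CAS | counter=4 r=(2,2,3) succ=(1,0,1) retry=(0,0,0)
6 | t2 CAS | counter=4 r=(2,2,3) succ=(1,0,1) retry=(0,1,0)
7 | t3 LOAD | counter=4 r=(2,2,4) succ=(1,0,1) retry=(0,1,0)
8 | t3 CAS | counter=5 r=(2,2,4) succ=(1,0,2) retry=(0,1,0)
9 | t3 LOAD | counter=5 r=(2,2,5) succ=(1,0,2) retry=(0,1,0)
10 | t3 CAS | counter=6 r=(2,2,5) succ=(1,0,3) retry=(0,1,0)

counter=6 r=(2,2,5) succ=(1,0,3) retry=(0,1,0)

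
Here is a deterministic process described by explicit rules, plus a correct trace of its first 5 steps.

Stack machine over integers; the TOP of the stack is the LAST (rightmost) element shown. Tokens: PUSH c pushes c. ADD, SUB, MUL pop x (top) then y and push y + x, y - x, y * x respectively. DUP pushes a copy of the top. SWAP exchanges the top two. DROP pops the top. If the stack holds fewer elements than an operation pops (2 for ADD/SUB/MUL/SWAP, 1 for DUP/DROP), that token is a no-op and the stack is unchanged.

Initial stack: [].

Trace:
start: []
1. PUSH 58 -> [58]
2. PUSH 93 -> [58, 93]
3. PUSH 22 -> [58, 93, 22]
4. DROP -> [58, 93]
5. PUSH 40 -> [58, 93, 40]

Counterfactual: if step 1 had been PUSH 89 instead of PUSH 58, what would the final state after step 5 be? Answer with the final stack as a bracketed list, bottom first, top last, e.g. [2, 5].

(re-executing from step 1 with the substitution; state before step 1: [])
1. PUSH 89 -> [89]
2. PUSH 93 -> [89, 93]
3. PUSH 22 -> [89, 93, 22]
4. DROP -> [89, 93]
5. PUSH 40 -> [89, 93, 40]

[89, 93, 40]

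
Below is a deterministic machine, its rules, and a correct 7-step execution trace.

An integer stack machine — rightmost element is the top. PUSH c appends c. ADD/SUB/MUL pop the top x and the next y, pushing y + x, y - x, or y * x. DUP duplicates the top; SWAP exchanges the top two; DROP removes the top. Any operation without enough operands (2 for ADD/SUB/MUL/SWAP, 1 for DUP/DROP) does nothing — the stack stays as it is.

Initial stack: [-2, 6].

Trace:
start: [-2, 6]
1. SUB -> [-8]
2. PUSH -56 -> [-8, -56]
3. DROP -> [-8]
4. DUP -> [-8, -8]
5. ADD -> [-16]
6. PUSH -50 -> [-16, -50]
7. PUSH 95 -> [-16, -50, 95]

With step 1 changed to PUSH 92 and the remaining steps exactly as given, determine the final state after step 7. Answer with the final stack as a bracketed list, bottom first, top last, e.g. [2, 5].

[-2, 6, 184, -50, 95]

(re-executing from step 1 with the substitution; state before step 1: [-2, 6])
1. PUSH 92 -> [-2, 6, 92]
2. PUSH -56 -> [-2, 6, 92, -56]
3. DROP -> [-2, 6, 92]
4. DUP -> [-2, 6, 92, 92]
5. ADD -> [-2, 6, 184]
6. PUSH -50 -> [-2, 6, 184, -50]
7. PUSH 95 -> [-2, 6, 184, -50, 95]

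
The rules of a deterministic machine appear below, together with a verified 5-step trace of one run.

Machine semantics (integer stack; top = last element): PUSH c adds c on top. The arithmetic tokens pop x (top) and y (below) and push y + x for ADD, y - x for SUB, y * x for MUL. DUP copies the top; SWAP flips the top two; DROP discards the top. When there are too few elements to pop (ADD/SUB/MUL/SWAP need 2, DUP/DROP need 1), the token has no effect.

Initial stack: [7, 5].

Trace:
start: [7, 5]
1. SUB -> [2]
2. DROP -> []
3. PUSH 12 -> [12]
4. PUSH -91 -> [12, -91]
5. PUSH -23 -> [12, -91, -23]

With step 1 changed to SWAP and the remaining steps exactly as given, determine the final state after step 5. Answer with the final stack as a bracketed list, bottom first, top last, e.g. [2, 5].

[5, 12, -91, -23]

(re-executing from step 1 with the substitution; state before step 1: [7, 5])
1. SWAP -> [5, 7]
2. DROP -> [5]
3. PUSH 12 -> [5, 12]
4. PUSH -91 -> [5, 12, -91]
5. PUSH -23 -> [5, 12, -91, -23]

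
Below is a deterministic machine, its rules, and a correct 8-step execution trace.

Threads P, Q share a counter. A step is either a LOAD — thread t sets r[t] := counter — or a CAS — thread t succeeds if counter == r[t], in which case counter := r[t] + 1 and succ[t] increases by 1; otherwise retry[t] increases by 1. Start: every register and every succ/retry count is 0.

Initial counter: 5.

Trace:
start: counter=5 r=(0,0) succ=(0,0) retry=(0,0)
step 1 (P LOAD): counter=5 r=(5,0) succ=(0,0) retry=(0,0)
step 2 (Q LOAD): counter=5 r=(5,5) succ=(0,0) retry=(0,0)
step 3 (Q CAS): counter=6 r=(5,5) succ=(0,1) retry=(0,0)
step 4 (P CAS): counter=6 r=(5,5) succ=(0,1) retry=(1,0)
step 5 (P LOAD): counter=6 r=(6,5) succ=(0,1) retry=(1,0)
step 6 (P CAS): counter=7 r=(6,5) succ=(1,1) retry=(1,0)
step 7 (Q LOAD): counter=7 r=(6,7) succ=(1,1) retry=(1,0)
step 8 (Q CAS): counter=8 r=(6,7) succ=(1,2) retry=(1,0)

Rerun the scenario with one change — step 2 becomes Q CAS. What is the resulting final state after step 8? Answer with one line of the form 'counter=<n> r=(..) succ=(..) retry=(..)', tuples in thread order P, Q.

(re-executing from step 2 with the substitution; state before step 2: counter=5 r=(5,0) succ=(0,0) retry=(0,0))
step 2 (Q CAS): counter=5 r=(5,0) succ=(0,0) retry=(0,1)
step 3 (Q CAS): counter=5 r=(5,0) succ=(0,0) retry=(0,2)
step 4 (P CAS): counter=6 r=(5,0) succ=(1,0) retry=(0,2)
step 5 (P LOAD): counter=6 r=(6,0) succ=(1,0) retry=(0,2)
step 6 (P CAS): counter=7 r=(6,0) succ=(2,0) retry=(0,2)
step 7 (Q LOAD): counter=7 r=(6,7) succ=(2,0) retry=(0,2)
step 8 (Q CAS): counter=8 r=(6,7) succ=(2,1) retry=(0,2)

counter=8 r=(6,7) succ=(2,1) retry=(0,2)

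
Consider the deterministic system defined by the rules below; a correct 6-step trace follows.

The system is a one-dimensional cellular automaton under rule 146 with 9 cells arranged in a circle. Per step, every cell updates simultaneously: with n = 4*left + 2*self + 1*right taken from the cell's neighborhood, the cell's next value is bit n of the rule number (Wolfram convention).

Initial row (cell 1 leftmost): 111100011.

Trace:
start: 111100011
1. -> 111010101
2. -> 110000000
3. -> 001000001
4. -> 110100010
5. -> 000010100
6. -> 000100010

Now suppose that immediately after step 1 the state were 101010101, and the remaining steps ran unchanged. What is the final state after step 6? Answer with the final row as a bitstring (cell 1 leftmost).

000000000

state after step 1 := 101010101
2. -> 000000000
3. -> 000000000
4. -> 000000000
5. -> 000000000
6. -> 000000000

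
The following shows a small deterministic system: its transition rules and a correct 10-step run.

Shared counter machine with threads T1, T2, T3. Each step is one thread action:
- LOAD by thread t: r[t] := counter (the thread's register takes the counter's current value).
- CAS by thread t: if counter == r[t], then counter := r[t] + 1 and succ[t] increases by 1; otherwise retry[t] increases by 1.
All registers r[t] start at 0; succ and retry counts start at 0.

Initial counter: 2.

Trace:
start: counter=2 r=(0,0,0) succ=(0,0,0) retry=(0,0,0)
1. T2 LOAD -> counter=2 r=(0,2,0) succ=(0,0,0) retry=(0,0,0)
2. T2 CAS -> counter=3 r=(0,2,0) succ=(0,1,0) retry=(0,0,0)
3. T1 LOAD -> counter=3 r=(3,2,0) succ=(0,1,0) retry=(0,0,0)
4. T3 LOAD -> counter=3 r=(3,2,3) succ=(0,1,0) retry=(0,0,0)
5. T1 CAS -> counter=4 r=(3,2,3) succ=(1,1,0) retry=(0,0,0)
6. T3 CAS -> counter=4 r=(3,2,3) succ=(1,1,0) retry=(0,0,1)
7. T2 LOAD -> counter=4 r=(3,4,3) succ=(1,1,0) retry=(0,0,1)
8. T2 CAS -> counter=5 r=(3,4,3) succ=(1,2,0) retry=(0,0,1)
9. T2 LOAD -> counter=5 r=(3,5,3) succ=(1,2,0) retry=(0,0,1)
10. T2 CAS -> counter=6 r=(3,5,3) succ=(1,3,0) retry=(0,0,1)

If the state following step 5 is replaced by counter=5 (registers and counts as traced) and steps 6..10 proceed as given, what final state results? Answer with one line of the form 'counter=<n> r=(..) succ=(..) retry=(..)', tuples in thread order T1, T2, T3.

state after step 5 := counter=5 r=(3,2,3) succ=(1,1,0) retry=(0,0,0)
6. T3 CAS -> counter=5 r=(3,2,3) succ=(1,1,0) retry=(0,0,1)
7. T2 LOAD -> counter=5 r=(3,5,3) succ=(1,1,0) retry=(0,0,1)
8. T2 CAS -> counter=6 r=(3,5,3) succ=(1,2,0) retry=(0,0,1)
9. T2 LOAD -> counter=6 r=(3,6,3) succ=(1,2,0) retry=(0,0,1)
10. T2 CAS -> counter=7 r=(3,6,3) succ=(1,3,0) retry=(0,0,1)

counter=7 r=(3,6,3) succ=(1,3,0) retry=(0,0,1)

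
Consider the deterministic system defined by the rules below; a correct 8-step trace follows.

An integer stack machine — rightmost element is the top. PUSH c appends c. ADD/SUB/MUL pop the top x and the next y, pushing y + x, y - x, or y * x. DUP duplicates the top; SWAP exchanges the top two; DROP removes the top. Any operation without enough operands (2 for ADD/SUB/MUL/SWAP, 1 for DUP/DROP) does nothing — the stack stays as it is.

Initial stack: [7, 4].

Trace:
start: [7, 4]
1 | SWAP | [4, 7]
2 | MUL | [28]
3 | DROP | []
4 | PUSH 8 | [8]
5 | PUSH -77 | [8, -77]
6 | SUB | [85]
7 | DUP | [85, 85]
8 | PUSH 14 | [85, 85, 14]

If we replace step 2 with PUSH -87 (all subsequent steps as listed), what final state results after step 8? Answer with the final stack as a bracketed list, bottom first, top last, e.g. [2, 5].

(re-executing from step 2 with the substitution; state before step 2: [4, 7])
2 | PUSH -87 | [4, 7, -87]
3 | DROP | [4, 7]
4 | PUSH 8 | [4, 7, 8]
5 | PUSH -77 | [4, 7, 8, -77]
6 | SUB | [4, 7, 85]
7 | DUP | [4, 7, 85, 85]
8 | PUSH 14 | [4, 7, 85, 85, 14]

[4, 7, 85, 85, 14]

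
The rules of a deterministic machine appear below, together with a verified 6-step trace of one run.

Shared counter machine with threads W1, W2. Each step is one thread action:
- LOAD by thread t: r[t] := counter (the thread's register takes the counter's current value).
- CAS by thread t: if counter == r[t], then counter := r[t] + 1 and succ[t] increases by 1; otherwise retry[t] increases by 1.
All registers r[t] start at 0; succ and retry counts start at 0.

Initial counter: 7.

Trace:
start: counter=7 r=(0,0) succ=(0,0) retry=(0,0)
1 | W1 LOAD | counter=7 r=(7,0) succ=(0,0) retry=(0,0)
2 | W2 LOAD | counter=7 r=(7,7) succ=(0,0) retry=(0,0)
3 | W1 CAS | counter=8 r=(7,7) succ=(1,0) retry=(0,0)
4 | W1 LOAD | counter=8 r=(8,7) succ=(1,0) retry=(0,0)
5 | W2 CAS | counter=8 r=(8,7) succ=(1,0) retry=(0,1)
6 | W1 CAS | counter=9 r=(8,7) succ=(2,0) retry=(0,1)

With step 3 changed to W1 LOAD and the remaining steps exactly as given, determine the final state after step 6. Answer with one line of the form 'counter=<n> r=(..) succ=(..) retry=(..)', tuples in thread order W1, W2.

(re-executing from step 3 with the substitution; state before step 3: counter=7 r=(7,7) succ=(0,0) retry=(0,0))
3 | W1 LOAD | counter=7 r=(7,7) succ=(0,0) retry=(0,0)
4 | W1 LOAD | counter=7 r=(7,7) succ=(0,0) retry=(0,0)
5 | W2 CAS | counter=8 r=(7,7) succ=(0,1) retry=(0,0)
6 | W1 CAS | counter=8 r=(7,7) succ=(0,1) retry=(1,0)

counter=8 r=(7,7) succ=(0,1) retry=(1,0)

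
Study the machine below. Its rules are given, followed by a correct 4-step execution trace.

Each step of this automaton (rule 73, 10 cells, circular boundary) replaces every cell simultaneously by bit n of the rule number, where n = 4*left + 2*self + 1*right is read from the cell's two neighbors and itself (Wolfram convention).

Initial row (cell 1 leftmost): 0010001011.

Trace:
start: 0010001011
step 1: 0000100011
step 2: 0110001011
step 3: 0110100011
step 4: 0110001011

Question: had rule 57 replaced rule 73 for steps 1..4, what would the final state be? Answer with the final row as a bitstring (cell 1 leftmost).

(re-executing steps 1..4 under rule 57; state before step 1: 0010001011)
step 1: 1001100110
step 2: 0101010101
step 3: 1010101010
step 4: 0101010101

0101010101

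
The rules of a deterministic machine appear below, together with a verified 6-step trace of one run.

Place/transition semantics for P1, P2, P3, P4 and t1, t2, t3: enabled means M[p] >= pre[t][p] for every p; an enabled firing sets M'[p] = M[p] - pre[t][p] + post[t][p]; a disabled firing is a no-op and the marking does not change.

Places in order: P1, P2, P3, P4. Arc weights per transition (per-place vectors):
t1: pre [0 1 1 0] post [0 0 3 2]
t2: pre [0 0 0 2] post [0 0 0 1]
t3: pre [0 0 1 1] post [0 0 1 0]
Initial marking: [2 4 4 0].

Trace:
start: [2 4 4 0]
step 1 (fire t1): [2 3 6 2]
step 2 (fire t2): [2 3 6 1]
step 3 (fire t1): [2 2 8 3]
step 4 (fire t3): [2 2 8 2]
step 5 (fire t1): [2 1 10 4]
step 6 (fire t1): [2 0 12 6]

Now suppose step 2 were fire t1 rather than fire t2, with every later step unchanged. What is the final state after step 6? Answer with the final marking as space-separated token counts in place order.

2 0 12 7

(re-executing from step 2 with the substitution; state before step 2: [2 3 6 2])
step 2 (fire t1): [2 2 8 4]
step 3 (fire t1): [2 1 10 6]
step 4 (fire t3): [2 1 10 5]
step 5 (fire t1): [2 0 12 7]
step 6 (fire t1): [2 0 12 7]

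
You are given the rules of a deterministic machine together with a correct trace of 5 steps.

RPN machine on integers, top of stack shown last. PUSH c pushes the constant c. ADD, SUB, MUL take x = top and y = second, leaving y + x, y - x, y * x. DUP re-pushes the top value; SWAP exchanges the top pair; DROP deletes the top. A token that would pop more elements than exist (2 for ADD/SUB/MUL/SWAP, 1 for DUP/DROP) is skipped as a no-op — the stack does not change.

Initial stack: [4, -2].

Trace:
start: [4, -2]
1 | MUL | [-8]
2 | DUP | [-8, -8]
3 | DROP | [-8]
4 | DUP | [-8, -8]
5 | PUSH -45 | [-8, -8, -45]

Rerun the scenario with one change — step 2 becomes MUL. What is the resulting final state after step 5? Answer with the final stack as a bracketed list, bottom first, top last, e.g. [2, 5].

[-45]

(re-executing from step 2 with the substitution; state before step 2: [-8])
2 | MUL | [-8]
3 | DROP | []
4 | DUP | []
5 | PUSH -45 | [-45]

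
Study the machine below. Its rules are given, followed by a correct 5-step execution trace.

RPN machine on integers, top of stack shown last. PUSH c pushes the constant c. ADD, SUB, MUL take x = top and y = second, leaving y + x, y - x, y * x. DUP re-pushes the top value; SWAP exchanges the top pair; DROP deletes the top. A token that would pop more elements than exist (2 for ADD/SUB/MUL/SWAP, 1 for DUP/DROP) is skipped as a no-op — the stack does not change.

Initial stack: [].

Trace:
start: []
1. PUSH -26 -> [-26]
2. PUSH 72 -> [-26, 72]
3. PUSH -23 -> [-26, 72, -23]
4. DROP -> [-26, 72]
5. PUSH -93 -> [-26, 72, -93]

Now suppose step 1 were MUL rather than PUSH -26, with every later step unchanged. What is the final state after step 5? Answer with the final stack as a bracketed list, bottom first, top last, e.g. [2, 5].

[72, -93]

(re-executing from step 1 with the substitution; state before step 1: [])
1. MUL -> []
2. PUSH 72 -> [72]
3. PUSH -23 -> [72, -23]
4. DROP -> [72]
5. PUSH -93 -> [72, -93]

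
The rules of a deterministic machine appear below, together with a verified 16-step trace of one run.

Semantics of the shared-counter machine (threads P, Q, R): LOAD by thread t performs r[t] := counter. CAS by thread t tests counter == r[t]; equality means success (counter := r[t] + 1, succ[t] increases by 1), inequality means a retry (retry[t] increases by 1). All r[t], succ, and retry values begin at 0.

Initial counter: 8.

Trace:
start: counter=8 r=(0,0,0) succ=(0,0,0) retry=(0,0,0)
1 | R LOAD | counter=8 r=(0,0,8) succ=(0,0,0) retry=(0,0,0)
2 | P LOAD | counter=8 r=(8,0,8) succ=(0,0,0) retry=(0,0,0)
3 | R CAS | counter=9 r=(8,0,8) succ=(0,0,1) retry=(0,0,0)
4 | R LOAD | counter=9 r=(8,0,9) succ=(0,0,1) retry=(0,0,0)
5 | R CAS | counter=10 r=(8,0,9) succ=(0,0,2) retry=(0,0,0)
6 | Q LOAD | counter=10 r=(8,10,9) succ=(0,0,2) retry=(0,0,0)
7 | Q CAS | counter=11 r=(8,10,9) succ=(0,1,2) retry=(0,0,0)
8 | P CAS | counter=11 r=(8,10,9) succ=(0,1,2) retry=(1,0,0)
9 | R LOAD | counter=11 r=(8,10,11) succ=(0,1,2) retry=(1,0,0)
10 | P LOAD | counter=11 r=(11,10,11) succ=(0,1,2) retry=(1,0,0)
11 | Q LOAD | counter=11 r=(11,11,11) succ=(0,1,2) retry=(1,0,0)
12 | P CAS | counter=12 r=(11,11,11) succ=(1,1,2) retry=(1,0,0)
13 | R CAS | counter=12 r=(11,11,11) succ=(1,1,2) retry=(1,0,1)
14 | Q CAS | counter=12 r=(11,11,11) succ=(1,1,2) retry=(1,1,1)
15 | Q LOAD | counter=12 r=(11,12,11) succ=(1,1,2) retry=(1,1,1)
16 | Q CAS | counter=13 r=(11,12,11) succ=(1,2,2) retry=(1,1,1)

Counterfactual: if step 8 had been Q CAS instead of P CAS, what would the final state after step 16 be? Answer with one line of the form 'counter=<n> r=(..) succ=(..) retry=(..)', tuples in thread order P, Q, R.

counter=13 r=(11,12,11) succ=(1,2,2) retry=(0,2,1)

(re-executing from step 8 with the substitution; state before step 8: counter=11 r=(8,10,9) succ=(0,1,2) retry=(0,0,0))
8 | Q CAS | counter=11 r=(8,10,9) succ=(0,1,2) retry=(0,1,0)
9 | R LOAD | counter=11 r=(8,10,11) succ=(0,1,2) retry=(0,1,0)
10 | P LOAD | counter=11 r=(11,10,11) succ=(0,1,2) retry=(0,1,0)
11 | Q LOAD | counter=11 r=(11,11,11) succ=(0,1,2) retry=(0,1,0)
12 | P CAS | counter=12 r=(11,11,11) succ=(1,1,2) retry=(0,1,0)
13 | R CAS | counter=12 r=(11,11,11) succ=(1,1,2) retry=(0,1,1)
14 | Q CAS | counter=12 r=(11,11,11) succ=(1,1,2) retry=(0,2,1)
15 | Q LOAD | counter=12 r=(11,12,11) succ=(1,1,2) retry=(0,2,1)
16 | Q CAS | counter=13 r=(11,12,11) succ=(1,2,2) retry=(0,2,1)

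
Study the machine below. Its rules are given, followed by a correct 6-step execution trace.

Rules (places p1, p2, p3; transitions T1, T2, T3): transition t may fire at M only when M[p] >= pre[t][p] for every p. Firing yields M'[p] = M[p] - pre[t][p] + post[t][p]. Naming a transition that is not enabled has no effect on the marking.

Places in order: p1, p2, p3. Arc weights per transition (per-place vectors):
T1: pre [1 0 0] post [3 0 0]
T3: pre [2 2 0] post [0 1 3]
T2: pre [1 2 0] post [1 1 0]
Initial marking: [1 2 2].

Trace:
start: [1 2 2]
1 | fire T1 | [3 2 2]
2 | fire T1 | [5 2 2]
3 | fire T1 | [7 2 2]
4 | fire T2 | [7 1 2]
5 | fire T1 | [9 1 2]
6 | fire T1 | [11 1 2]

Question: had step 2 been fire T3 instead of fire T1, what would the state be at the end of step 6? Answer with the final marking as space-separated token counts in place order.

(re-executing from step 2 with the substitution; state before step 2: [3 2 2])
2 | fire T3 | [1 1 5]
3 | fire T1 | [3 1 5]
4 | fire T2 | [3 1 5]
5 | fire T1 | [5 1 5]
6 | fire T1 | [7 1 5]

7 1 5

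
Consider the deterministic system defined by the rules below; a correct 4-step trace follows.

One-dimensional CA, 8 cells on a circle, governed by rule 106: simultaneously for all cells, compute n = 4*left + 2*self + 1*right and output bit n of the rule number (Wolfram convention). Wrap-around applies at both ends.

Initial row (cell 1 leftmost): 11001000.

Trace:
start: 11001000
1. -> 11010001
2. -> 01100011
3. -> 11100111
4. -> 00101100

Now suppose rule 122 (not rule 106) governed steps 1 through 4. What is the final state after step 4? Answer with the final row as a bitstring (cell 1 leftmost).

11100000

(re-executing steps 1..4 under rule 122; state before step 1: 11001000)
1. -> 11110101
2. -> 00011011
3. -> 10111111
4. -> 11100000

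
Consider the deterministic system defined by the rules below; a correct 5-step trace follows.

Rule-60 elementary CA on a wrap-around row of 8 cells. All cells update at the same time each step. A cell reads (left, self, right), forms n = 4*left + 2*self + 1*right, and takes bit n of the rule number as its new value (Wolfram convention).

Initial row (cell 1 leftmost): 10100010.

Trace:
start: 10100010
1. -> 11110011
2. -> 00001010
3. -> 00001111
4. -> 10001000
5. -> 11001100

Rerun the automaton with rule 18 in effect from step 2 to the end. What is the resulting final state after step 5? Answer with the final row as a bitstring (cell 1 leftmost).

11000000

(re-executing steps 2..5 under rule 18; state before step 2: 11110011)
2. -> 00001100
3. -> 00010010
4. -> 00101101
5. -> 11000000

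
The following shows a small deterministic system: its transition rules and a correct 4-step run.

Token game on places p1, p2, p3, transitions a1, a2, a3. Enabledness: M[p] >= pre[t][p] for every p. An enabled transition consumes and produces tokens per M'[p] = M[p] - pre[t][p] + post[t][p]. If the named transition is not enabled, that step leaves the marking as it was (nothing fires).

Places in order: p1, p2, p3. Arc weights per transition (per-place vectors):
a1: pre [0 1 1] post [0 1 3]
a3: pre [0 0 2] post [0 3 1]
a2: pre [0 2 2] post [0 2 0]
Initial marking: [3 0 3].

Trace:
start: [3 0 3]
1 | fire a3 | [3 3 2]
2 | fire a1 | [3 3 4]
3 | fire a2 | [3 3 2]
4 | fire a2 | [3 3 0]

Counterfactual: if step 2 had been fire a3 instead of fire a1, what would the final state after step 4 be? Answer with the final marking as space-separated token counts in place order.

3 6 1

(re-executing from step 2 with the substitution; state before step 2: [3 3 2])
2 | fire a3 | [3 6 1]
3 | fire a2 | [3 6 1]
4 | fire a2 | [3 6 1]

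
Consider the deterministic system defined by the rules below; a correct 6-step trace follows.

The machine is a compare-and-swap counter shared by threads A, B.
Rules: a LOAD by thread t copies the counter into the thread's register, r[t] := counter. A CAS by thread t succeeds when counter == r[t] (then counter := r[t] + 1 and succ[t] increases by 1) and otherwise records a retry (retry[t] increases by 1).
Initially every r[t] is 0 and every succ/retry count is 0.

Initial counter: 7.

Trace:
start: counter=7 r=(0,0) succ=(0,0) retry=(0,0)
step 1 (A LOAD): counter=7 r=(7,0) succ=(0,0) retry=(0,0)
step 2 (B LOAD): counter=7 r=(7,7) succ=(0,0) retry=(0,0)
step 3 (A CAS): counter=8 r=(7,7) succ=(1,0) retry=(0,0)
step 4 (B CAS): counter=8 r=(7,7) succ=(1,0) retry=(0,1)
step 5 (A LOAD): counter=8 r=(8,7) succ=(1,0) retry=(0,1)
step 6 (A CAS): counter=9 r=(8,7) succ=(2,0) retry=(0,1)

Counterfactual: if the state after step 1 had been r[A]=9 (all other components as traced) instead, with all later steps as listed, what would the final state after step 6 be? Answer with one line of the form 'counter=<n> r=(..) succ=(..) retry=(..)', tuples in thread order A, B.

state after step 1 := counter=7 r=(9,0) succ=(0,0) retry=(0,0)
step 2 (B LOAD): counter=7 r=(9,7) succ=(0,0) retry=(0,0)
step 3 (A CAS): counter=7 r=(9,7) succ=(0,0) retry=(1,0)
step 4 (B CAS): counter=8 r=(9,7) succ=(0,1) retry=(1,0)
step 5 (A LOAD): counter=8 r=(8,7) succ=(0,1) retry=(1,0)
step 6 (A CAS): counter=9 r=(8,7) succ=(1,1) retry=(1,0)

counter=9 r=(8,7) succ=(1,1) retry=(1,0)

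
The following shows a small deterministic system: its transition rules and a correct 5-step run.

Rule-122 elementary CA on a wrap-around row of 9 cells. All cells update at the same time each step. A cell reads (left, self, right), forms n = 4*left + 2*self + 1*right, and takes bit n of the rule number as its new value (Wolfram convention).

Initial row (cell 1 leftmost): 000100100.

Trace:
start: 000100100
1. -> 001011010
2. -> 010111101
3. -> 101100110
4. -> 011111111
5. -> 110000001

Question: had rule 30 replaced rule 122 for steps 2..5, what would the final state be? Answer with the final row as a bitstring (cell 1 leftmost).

(re-executing steps 2..5 under rule 30; state before step 2: 001011010)
2. -> 011010011
3. -> 010011110
4. -> 111110001
5. -> 000001011

000001011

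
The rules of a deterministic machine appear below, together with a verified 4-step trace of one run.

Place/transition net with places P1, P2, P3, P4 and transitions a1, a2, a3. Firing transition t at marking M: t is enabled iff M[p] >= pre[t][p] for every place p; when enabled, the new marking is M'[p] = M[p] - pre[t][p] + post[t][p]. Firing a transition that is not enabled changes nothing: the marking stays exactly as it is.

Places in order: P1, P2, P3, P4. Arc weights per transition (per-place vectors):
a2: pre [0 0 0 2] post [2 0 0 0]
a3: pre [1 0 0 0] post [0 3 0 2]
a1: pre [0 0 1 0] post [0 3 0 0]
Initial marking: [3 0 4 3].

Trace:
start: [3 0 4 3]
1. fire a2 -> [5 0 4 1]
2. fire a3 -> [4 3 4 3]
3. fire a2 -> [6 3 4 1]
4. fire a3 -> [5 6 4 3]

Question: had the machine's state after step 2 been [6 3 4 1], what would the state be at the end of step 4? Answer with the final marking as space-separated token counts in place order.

5 6 4 3

state after step 2 := [6 3 4 1]
3. fire a2 -> [6 3 4 1]
4. fire a3 -> [5 6 4 3]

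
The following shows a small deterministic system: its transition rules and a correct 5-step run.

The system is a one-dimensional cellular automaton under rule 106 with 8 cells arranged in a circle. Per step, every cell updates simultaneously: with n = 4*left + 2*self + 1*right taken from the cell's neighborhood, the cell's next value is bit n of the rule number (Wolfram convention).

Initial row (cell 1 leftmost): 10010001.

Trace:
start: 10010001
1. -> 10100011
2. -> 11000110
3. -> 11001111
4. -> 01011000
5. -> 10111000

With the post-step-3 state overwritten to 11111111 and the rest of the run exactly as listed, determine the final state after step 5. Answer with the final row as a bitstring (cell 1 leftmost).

00000000

state after step 3 := 11111111
4. -> 00000000
5. -> 00000000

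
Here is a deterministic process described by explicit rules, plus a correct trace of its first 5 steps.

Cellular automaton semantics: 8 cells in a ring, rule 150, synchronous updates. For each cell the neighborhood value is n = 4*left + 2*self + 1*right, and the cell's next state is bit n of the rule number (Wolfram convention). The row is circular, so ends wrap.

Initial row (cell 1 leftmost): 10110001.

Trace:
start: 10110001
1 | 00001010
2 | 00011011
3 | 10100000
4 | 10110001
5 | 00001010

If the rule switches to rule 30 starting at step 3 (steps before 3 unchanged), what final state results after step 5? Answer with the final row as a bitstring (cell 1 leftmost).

(re-executing steps 3..5 under rule 30; state before step 3: 00011011)
3 | 10110010
4 | 10101110
5 | 10101000

10101000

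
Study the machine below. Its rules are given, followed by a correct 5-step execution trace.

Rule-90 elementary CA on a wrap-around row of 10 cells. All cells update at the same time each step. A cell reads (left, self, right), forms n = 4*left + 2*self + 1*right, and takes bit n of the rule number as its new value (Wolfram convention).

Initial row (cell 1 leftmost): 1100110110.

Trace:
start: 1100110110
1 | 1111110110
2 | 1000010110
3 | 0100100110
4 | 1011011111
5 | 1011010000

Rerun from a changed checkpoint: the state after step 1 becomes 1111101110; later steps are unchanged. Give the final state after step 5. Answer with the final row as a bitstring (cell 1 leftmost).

0101010001

state after step 1 := 1111101110
2 | 1000101010
3 | 0101000000
4 | 1000100000
5 | 0101010001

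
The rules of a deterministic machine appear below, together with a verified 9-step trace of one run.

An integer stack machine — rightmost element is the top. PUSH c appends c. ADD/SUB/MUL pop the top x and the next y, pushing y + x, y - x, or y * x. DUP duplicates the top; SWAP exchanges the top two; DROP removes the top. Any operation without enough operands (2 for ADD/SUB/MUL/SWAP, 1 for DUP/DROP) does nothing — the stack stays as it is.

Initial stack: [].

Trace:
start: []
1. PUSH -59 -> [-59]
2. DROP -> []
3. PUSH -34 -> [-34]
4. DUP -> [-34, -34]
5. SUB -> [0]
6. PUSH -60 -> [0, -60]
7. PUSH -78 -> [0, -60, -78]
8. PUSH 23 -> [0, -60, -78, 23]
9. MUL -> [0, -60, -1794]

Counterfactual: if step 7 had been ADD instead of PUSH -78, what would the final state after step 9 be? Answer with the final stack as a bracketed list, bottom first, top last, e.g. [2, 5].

(re-executing from step 7 with the substitution; state before step 7: [0, -60])
7. ADD -> [-60]
8. PUSH 23 -> [-60, 23]
9. MUL -> [-1380]

[-1380]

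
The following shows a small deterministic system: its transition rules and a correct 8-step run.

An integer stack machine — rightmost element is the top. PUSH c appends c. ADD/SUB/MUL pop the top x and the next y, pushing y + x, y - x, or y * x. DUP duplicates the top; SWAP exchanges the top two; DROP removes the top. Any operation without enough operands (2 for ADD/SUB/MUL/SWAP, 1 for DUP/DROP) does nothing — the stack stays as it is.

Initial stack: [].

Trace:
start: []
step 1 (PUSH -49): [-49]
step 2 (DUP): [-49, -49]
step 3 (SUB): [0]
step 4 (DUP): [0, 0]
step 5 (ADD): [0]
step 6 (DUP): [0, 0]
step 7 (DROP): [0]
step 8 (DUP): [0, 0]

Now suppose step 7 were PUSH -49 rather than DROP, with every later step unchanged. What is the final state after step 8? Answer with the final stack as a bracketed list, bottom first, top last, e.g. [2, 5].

(re-executing from step 7 with the substitution; state before step 7: [0, 0])
step 7 (PUSH -49): [0, 0, -49]
step 8 (DUP): [0, 0, -49, -49]

[0, 0, -49, -49]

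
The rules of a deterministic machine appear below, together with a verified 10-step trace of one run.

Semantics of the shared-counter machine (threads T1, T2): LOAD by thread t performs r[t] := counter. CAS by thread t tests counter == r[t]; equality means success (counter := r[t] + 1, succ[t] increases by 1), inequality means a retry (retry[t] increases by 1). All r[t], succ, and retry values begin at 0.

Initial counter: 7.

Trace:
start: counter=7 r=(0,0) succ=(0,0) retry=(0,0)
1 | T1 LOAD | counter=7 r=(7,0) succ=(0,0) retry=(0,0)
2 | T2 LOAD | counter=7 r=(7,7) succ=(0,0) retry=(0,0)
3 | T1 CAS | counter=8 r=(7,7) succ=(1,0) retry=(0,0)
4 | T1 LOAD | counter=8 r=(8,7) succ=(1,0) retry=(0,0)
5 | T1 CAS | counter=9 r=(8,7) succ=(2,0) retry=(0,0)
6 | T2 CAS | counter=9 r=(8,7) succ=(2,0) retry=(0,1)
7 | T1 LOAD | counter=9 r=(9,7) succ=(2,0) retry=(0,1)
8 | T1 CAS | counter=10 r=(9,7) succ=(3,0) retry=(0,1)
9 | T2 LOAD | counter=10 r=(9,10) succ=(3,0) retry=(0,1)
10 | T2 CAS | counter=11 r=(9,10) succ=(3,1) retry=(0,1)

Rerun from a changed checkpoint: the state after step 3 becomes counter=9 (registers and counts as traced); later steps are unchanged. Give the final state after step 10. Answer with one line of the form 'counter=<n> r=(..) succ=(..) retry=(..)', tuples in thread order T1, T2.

state after step 3 := counter=9 r=(7,7) succ=(1,0) retry=(0,0)
4 | T1 LOAD | counter=9 r=(9,7) succ=(1,0) retry=(0,0)
5 | T1 CAS | counter=10 r=(9,7) succ=(2,0) retry=(0,0)
6 | T2 CAS | counter=10 r=(9,7) succ=(2,0) retry=(0,1)
7 | T1 LOAD | counter=10 r=(10,7) succ=(2,0) retry=(0,1)
8 | T1 CAS | counter=11 r=(10,7) succ=(3,0) retry=(0,1)
9 | T2 LOAD | counter=11 r=(10,11) succ=(3,0) retry=(0,1)
10 | T2 CAS | counter=12 r=(10,11) succ=(3,1) retry=(0,1)

counter=12 r=(10,11) succ=(3,1) retry=(0,1)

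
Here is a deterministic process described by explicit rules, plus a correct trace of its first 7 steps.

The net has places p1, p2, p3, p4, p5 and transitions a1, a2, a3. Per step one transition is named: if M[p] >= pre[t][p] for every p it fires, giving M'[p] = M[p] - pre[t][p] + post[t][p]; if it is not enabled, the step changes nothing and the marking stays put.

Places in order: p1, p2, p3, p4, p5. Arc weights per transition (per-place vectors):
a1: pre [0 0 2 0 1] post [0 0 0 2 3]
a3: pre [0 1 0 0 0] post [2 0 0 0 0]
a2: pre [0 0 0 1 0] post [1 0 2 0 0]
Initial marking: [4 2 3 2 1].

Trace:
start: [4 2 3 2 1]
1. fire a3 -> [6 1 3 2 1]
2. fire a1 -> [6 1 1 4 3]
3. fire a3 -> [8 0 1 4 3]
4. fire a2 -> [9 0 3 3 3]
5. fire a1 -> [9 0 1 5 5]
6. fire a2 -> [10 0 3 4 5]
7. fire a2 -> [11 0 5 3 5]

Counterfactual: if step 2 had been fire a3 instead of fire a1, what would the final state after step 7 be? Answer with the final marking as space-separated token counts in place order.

11 0 7 1 3

(re-executing from step 2 with the substitution; state before step 2: [6 1 3 2 1])
2. fire a3 -> [8 0 3 2 1]
3. fire a3 -> [8 0 3 2 1]
4. fire a2 -> [9 0 5 1 1]
5. fire a1 -> [9 0 3 3 3]
6. fire a2 -> [10 0 5 2 3]
7. fire a2 -> [11 0 7 1 3]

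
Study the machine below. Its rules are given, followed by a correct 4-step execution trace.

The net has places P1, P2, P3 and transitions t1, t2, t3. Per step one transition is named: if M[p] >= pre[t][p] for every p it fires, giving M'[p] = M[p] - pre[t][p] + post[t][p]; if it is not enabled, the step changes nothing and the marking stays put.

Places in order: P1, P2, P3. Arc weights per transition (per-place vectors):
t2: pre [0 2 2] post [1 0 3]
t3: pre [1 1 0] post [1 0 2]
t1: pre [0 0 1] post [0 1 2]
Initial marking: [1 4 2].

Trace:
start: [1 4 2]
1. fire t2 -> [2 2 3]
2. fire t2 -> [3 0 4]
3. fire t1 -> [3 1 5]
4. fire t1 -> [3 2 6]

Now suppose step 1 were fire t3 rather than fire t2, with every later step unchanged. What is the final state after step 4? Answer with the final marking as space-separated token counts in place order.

(re-executing from step 1 with the substitution; state before step 1: [1 4 2])
1. fire t3 -> [1 3 4]
2. fire t2 -> [2 1 5]
3. fire t1 -> [2 2 6]
4. fire t1 -> [2 3 7]

2 3 7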